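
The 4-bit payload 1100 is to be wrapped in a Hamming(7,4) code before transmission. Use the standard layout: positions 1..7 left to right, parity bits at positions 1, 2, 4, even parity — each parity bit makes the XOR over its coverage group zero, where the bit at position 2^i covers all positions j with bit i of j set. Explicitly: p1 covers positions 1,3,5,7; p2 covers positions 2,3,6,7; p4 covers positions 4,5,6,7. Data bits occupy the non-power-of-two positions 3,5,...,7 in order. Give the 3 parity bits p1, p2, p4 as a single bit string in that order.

011

Place data bits at non-power-of-two positions: b3=1, b5=1, b6=0, b7=0.
p1 = XOR of data positions {3,5,7} = 1⊕1⊕0 = 0
p2 = XOR of data positions {3,6,7} = 1⊕0⊕0 = 1
p4 = XOR of data positions {5,6,7} = 1⊕0⊕0 = 1
Parity bits p1,p2,p4 = 011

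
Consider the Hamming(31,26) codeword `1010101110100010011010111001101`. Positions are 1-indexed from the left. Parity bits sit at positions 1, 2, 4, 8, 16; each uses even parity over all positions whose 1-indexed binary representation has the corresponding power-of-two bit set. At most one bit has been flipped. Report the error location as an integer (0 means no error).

25

s1: b1⊕b3⊕b5⊕b7⊕b9⊕b11⊕b13⊕b15⊕b17⊕b19⊕b21⊕b23⊕b25⊕b27⊕b29⊕b31 = 1⊕1⊕1⊕1⊕1⊕1⊕0⊕1⊕0⊕1⊕1⊕1⊕1⊕0⊕1⊕1 = 1
s2: b2⊕b3⊕b6⊕b7⊕b10⊕b11⊕b14⊕b15⊕b18⊕b19⊕b22⊕b23⊕b26⊕b27⊕b30⊕b31 = 0⊕1⊕0⊕1⊕0⊕1⊕0⊕1⊕1⊕1⊕0⊕1⊕0⊕0⊕0⊕1 = 0
s4: b4⊕b5⊕b6⊕b7⊕b12⊕b13⊕b14⊕b15⊕b20⊕b21⊕b22⊕b23⊕b28⊕b29⊕b30⊕b31 = 0⊕1⊕0⊕1⊕0⊕0⊕0⊕1⊕0⊕1⊕0⊕1⊕1⊕1⊕0⊕1 = 0
s8: b8⊕b9⊕b10⊕b11⊕b12⊕b13⊕b14⊕b15⊕b24⊕b25⊕b26⊕b27⊕b28⊕b29⊕b30⊕b31 = 1⊕1⊕0⊕1⊕0⊕0⊕0⊕1⊕1⊕1⊕0⊕0⊕1⊕1⊕0⊕1 = 1
s16: b16⊕b17⊕b18⊕b19⊕b20⊕b21⊕b22⊕b23⊕b24⊕b25⊕b26⊕b27⊕b28⊕b29⊕b30⊕b31 = 0⊕0⊕1⊕1⊕0⊕1⊕0⊕1⊕1⊕1⊕0⊕0⊕1⊕1⊕0⊕1 = 1
Syndrome (s16...s1) = 11001 → position 25.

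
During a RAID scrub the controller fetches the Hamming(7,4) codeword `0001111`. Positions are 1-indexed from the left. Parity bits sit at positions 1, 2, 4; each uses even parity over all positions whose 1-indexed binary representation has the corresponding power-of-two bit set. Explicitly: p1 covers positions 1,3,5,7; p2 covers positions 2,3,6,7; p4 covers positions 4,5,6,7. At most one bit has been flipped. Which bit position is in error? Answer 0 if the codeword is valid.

s1: b1⊕b3⊕b5⊕b7 = 0⊕0⊕1⊕1 = 0
s2: b2⊕b3⊕b6⊕b7 = 0⊕0⊕1⊕1 = 0
s4: b4⊕b5⊕b6⊕b7 = 1⊕1⊕1⊕1 = 0
Syndrome (s4...s1) = 000 → position 0 (no error).

0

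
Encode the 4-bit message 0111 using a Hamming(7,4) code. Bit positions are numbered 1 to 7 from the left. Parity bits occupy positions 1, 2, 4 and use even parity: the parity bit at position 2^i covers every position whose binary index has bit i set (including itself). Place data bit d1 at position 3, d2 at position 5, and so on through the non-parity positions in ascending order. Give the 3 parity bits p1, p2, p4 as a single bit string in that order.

Place data bits at non-power-of-two positions: b3=0, b5=1, b6=1, b7=1.
p1 = XOR of data positions {3,5,7} = 0⊕1⊕1 = 0
p2 = XOR of data positions {3,6,7} = 0⊕1⊕1 = 0
p4 = XOR of data positions {5,6,7} = 1⊕1⊕1 = 1
Parity bits p1,p2,p4 = 001

001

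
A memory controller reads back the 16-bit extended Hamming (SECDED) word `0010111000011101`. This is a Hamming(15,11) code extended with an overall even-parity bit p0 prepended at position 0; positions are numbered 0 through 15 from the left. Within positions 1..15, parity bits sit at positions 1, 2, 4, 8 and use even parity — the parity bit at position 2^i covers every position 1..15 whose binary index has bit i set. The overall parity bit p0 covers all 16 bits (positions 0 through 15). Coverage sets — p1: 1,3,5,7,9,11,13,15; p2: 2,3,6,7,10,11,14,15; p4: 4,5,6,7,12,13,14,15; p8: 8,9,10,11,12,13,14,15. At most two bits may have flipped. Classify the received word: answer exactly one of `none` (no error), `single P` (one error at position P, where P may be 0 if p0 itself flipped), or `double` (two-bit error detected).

s1: b1⊕b3⊕b5⊕b7⊕b9⊕b11⊕b13⊕b15 = 0⊕0⊕1⊕0⊕0⊕1⊕1⊕1 = 0
s2: b2⊕b3⊕b6⊕b7⊕b10⊕b11⊕b14⊕b15 = 1⊕0⊕1⊕0⊕0⊕1⊕0⊕1 = 0
s4: b4⊕b5⊕b6⊕b7⊕b12⊕b13⊕b14⊕b15 = 1⊕1⊕1⊕0⊕1⊕1⊕0⊕1 = 0
s8: b8⊕b9⊕b10⊕b11⊕b12⊕b13⊕b14⊕b15 = 0⊕0⊕0⊕1⊕1⊕1⊕0⊕1 = 0
Syndrome (s8...s1) = 0000 → position 0 (no error).
Overall parity (XOR of all 16 bits, including p0): 0⊕0⊕1⊕0⊕1⊕1⊕1⊕0⊕0⊕0⊕0⊕1⊕1⊕1⊕0⊕1 = 0
Overall=0, syndrome position=0 → no error.

none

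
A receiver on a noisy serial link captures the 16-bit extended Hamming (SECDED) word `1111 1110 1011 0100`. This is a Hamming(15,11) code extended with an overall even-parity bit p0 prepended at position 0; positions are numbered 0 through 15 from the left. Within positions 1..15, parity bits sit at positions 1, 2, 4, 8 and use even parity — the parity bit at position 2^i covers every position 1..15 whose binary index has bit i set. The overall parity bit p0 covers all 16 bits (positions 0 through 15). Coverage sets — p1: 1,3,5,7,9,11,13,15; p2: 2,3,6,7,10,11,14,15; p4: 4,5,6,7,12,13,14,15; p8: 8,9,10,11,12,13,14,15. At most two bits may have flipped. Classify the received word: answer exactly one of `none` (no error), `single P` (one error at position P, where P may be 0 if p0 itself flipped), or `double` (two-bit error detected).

single 3

s1: b1⊕b3⊕b5⊕b7⊕b9⊕b11⊕b13⊕b15 = 1⊕1⊕1⊕0⊕0⊕1⊕1⊕0 = 1
s2: b2⊕b3⊕b6⊕b7⊕b10⊕b11⊕b14⊕b15 = 1⊕1⊕1⊕0⊕1⊕1⊕0⊕0 = 1
s4: b4⊕b5⊕b6⊕b7⊕b12⊕b13⊕b14⊕b15 = 1⊕1⊕1⊕0⊕0⊕1⊕0⊕0 = 0
s8: b8⊕b9⊕b10⊕b11⊕b12⊕b13⊕b14⊕b15 = 1⊕0⊕1⊕1⊕0⊕1⊕0⊕0 = 0
Syndrome (s8...s1) = 0011 → position 3.
Overall parity (XOR of all 16 bits, including p0): 1⊕1⊕1⊕1⊕1⊕1⊕1⊕0⊕1⊕0⊕1⊕1⊕0⊕1⊕0⊕0 = 1
Overall=1, syndrome position=3 → single-bit error at position 3.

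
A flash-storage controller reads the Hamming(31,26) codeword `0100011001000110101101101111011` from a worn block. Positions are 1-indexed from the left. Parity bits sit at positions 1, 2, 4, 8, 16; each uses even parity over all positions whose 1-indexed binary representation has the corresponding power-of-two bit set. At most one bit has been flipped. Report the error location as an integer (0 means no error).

s1: b1⊕b3⊕b5⊕b7⊕b9⊕b11⊕b13⊕b15⊕b17⊕b19⊕b21⊕b23⊕b25⊕b27⊕b29⊕b31 = 0⊕0⊕0⊕1⊕0⊕0⊕0⊕1⊕1⊕1⊕0⊕1⊕1⊕1⊕0⊕1 = 0
s2: b2⊕b3⊕b6⊕b7⊕b10⊕b11⊕b14⊕b15⊕b18⊕b19⊕b22⊕b23⊕b26⊕b27⊕b30⊕b31 = 1⊕0⊕1⊕1⊕1⊕0⊕1⊕1⊕0⊕1⊕1⊕1⊕1⊕1⊕1⊕1 = 1
s4: b4⊕b5⊕b6⊕b7⊕b12⊕b13⊕b14⊕b15⊕b20⊕b21⊕b22⊕b23⊕b28⊕b29⊕b30⊕b31 = 0⊕0⊕1⊕1⊕0⊕0⊕1⊕1⊕1⊕0⊕1⊕1⊕1⊕0⊕1⊕1 = 0
s8: b8⊕b9⊕b10⊕b11⊕b12⊕b13⊕b14⊕b15⊕b24⊕b25⊕b26⊕b27⊕b28⊕b29⊕b30⊕b31 = 0⊕0⊕1⊕0⊕0⊕0⊕1⊕1⊕0⊕1⊕1⊕1⊕1⊕0⊕1⊕1 = 1
s16: b16⊕b17⊕b18⊕b19⊕b20⊕b21⊕b22⊕b23⊕b24⊕b25⊕b26⊕b27⊕b28⊕b29⊕b30⊕b31 = 0⊕1⊕0⊕1⊕1⊕0⊕1⊕1⊕0⊕1⊕1⊕1⊕1⊕0⊕1⊕1 = 1
Syndrome (s16...s1) = 11010 → position 26.

26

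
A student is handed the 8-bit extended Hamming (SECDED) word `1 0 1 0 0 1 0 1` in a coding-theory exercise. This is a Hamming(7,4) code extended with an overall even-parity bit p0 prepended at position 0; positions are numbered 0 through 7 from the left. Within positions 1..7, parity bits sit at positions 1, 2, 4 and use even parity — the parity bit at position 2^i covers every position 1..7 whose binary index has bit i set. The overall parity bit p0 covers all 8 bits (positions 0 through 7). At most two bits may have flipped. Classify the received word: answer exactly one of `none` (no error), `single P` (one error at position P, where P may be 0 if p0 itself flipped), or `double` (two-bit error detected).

s1: b1⊕b3⊕b5⊕b7 = 0⊕0⊕1⊕1 = 0
s2: b2⊕b3⊕b6⊕b7 = 1⊕0⊕0⊕1 = 0
s4: b4⊕b5⊕b6⊕b7 = 0⊕1⊕0⊕1 = 0
Syndrome (s4...s1) = 000 → position 0 (no error).
Overall parity (XOR of all 8 bits, including p0): 1⊕0⊕1⊕0⊕0⊕1⊕0⊕1 = 0
Overall=0, syndrome position=0 → no error.

none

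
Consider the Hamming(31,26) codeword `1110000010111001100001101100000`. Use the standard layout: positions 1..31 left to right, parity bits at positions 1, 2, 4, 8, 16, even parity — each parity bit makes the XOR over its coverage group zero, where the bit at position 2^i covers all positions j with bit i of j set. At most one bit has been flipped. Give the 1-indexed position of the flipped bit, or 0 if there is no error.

0

s1: b1⊕b3⊕b5⊕b7⊕b9⊕b11⊕b13⊕b15⊕b17⊕b19⊕b21⊕b23⊕b25⊕b27⊕b29⊕b31 = 1⊕1⊕0⊕0⊕1⊕1⊕1⊕0⊕1⊕0⊕0⊕1⊕1⊕0⊕0⊕0 = 0
s2: b2⊕b3⊕b6⊕b7⊕b10⊕b11⊕b14⊕b15⊕b18⊕b19⊕b22⊕b23⊕b26⊕b27⊕b30⊕b31 = 1⊕1⊕0⊕0⊕0⊕1⊕0⊕0⊕0⊕0⊕1⊕1⊕1⊕0⊕0⊕0 = 0
s4: b4⊕b5⊕b6⊕b7⊕b12⊕b13⊕b14⊕b15⊕b20⊕b21⊕b22⊕b23⊕b28⊕b29⊕b30⊕b31 = 0⊕0⊕0⊕0⊕1⊕1⊕0⊕0⊕0⊕0⊕1⊕1⊕0⊕0⊕0⊕0 = 0
s8: b8⊕b9⊕b10⊕b11⊕b12⊕b13⊕b14⊕b15⊕b24⊕b25⊕b26⊕b27⊕b28⊕b29⊕b30⊕b31 = 0⊕1⊕0⊕1⊕1⊕1⊕0⊕0⊕0⊕1⊕1⊕0⊕0⊕0⊕0⊕0 = 0
s16: b16⊕b17⊕b18⊕b19⊕b20⊕b21⊕b22⊕b23⊕b24⊕b25⊕b26⊕b27⊕b28⊕b29⊕b30⊕b31 = 1⊕1⊕0⊕0⊕0⊕0⊕1⊕1⊕0⊕1⊕1⊕0⊕0⊕0⊕0⊕0 = 0
Syndrome (s16...s1) = 00000 → position 0 (no error).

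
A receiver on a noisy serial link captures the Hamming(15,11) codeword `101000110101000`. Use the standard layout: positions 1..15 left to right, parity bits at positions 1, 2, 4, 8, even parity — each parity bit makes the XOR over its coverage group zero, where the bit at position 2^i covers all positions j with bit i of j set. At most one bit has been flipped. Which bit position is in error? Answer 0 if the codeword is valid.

s1: b1⊕b3⊕b5⊕b7⊕b9⊕b11⊕b13⊕b15 = 1⊕1⊕0⊕1⊕0⊕0⊕0⊕0 = 1
s2: b2⊕b3⊕b6⊕b7⊕b10⊕b11⊕b14⊕b15 = 0⊕1⊕0⊕1⊕1⊕0⊕0⊕0 = 1
s4: b4⊕b5⊕b6⊕b7⊕b12⊕b13⊕b14⊕b15 = 0⊕0⊕0⊕1⊕1⊕0⊕0⊕0 = 0
s8: b8⊕b9⊕b10⊕b11⊕b12⊕b13⊕b14⊕b15 = 1⊕0⊕1⊕0⊕1⊕0⊕0⊕0 = 1
Syndrome (s8...s1) = 1011 → position 11.

11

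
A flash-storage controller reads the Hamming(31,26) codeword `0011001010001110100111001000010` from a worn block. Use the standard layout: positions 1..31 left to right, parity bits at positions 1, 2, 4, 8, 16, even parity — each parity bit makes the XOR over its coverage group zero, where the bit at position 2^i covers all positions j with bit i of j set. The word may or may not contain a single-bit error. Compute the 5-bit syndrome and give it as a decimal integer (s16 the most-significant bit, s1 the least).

s1: b1⊕b3⊕b5⊕b7⊕b9⊕b11⊕b13⊕b15⊕b17⊕b19⊕b21⊕b23⊕b25⊕b27⊕b29⊕b31 = 0⊕1⊕0⊕1⊕1⊕0⊕1⊕1⊕1⊕0⊕1⊕0⊕1⊕0⊕0⊕0 = 0
s2: b2⊕b3⊕b6⊕b7⊕b10⊕b11⊕b14⊕b15⊕b18⊕b19⊕b22⊕b23⊕b26⊕b27⊕b30⊕b31 = 0⊕1⊕0⊕1⊕0⊕0⊕1⊕1⊕0⊕0⊕1⊕0⊕0⊕0⊕1⊕0 = 0
s4: b4⊕b5⊕b6⊕b7⊕b12⊕b13⊕b14⊕b15⊕b20⊕b21⊕b22⊕b23⊕b28⊕b29⊕b30⊕b31 = 1⊕0⊕0⊕1⊕0⊕1⊕1⊕1⊕1⊕1⊕1⊕0⊕0⊕0⊕1⊕0 = 1
s8: b8⊕b9⊕b10⊕b11⊕b12⊕b13⊕b14⊕b15⊕b24⊕b25⊕b26⊕b27⊕b28⊕b29⊕b30⊕b31 = 0⊕1⊕0⊕0⊕0⊕1⊕1⊕1⊕0⊕1⊕0⊕0⊕0⊕0⊕1⊕0 = 0
s16: b16⊕b17⊕b18⊕b19⊕b20⊕b21⊕b22⊕b23⊕b24⊕b25⊕b26⊕b27⊕b28⊕b29⊕b30⊕b31 = 0⊕1⊕0⊕0⊕1⊕1⊕1⊕0⊕0⊕1⊕0⊕0⊕0⊕0⊕1⊕0 = 0
Syndrome (s16...s1) = 00100 → position 4.

4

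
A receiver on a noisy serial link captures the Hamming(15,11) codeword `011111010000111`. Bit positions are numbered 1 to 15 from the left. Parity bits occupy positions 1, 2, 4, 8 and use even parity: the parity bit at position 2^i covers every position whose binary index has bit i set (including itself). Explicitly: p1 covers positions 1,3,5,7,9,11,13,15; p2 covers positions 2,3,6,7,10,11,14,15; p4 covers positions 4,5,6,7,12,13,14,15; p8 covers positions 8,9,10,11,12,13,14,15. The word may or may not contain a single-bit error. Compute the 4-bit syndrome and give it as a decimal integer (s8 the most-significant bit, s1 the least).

s1: b1⊕b3⊕b5⊕b7⊕b9⊕b11⊕b13⊕b15 = 0⊕1⊕1⊕0⊕0⊕0⊕1⊕1 = 0
s2: b2⊕b3⊕b6⊕b7⊕b10⊕b11⊕b14⊕b15 = 1⊕1⊕1⊕0⊕0⊕0⊕1⊕1 = 1
s4: b4⊕b5⊕b6⊕b7⊕b12⊕b13⊕b14⊕b15 = 1⊕1⊕1⊕0⊕0⊕1⊕1⊕1 = 0
s8: b8⊕b9⊕b10⊕b11⊕b12⊕b13⊕b14⊕b15 = 1⊕0⊕0⊕0⊕0⊕1⊕1⊕1 = 0
Syndrome (s8...s1) = 0010 → position 2.

2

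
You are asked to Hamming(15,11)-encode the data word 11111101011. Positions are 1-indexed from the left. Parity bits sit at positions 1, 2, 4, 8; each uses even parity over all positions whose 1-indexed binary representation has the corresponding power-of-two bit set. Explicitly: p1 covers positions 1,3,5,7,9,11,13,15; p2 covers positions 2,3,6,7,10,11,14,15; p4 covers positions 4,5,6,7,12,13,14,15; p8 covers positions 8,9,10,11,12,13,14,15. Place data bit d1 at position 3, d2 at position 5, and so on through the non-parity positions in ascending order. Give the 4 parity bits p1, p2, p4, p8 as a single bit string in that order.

1001

Place data bits at non-power-of-two positions: b3=1, b5=1, b6=1, b7=1, b9=1, b10=1, b11=0, b12=1, b13=0, b14=1, b15=1.
p1 = XOR of data positions {3,5,7,9,11,13,15} = 1⊕1⊕1⊕1⊕0⊕0⊕1 = 1
p2 = XOR of data positions {3,6,7,10,11,14,15} = 1⊕1⊕1⊕1⊕0⊕1⊕1 = 0
p4 = XOR of data positions {5,6,7,12,13,14,15} = 1⊕1⊕1⊕1⊕0⊕1⊕1 = 0
p8 = XOR of data positions {9,10,11,12,13,14,15} = 1⊕1⊕0⊕1⊕0⊕1⊕1 = 1
Parity bits p1,p2,p4,p8 = 1001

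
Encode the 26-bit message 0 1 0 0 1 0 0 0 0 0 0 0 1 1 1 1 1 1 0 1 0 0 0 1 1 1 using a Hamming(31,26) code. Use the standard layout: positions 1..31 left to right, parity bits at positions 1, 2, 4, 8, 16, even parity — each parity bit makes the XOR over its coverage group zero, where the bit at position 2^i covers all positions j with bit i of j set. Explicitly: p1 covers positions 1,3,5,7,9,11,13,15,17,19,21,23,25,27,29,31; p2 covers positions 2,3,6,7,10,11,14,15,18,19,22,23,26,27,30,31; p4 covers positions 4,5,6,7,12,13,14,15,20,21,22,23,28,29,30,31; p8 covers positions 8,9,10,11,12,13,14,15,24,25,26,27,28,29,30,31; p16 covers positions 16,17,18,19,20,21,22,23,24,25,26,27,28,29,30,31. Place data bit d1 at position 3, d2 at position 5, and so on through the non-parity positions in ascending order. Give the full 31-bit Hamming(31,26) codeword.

Place data bits at non-power-of-two positions: b3=0, b5=1, b6=0, b7=0, b9=1, b10=0, b11=0, b12=0, b13=0, b14=0, b15=0, b17=0, b18=1, b19=1, b20=1, b21=1, b22=1, b23=1, b24=0, b25=1, b26=0, b27=0, b28=0, b29=1, b30=1, b31=1.
p1 = XOR of data positions {3,5,7,9,11,13,15,17,19,21,23,25,27,29,31} = 0⊕1⊕0⊕1⊕0⊕0⊕0⊕0⊕1⊕1⊕1⊕1⊕0⊕1⊕1 = 0
p2 = XOR of data positions {3,6,7,10,11,14,15,18,19,22,23,26,27,30,31} = 0⊕0⊕0⊕0⊕0⊕0⊕0⊕1⊕1⊕1⊕1⊕0⊕0⊕1⊕1 = 0
p4 = XOR of data positions {5,6,7,12,13,14,15,20,21,22,23,28,29,30,31} = 1⊕0⊕0⊕0⊕0⊕0⊕0⊕1⊕1⊕1⊕1⊕0⊕1⊕1⊕1 = 0
p8 = XOR of data positions {9,10,11,12,13,14,15,24,25,26,27,28,29,30,31} = 1⊕0⊕0⊕0⊕0⊕0⊕0⊕0⊕1⊕0⊕0⊕0⊕1⊕1⊕1 = 1
p16 = XOR of data positions {17,18,19,20,21,22,23,24,25,26,27,28,29,30,31} = 0⊕1⊕1⊕1⊕1⊕1⊕1⊕0⊕1⊕0⊕0⊕0⊕1⊕1⊕1 = 0
Codeword b1..b31 = 0000100110000000011111101000111

0000100110000000011111101000111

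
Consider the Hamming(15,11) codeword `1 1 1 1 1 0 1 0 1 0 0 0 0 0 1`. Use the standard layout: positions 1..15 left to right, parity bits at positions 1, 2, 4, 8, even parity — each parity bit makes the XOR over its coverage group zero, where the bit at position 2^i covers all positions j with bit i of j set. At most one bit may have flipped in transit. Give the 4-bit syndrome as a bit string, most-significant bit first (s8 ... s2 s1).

s1: b1⊕b3⊕b5⊕b7⊕b9⊕b11⊕b13⊕b15 = 1⊕1⊕1⊕1⊕1⊕0⊕0⊕1 = 0
s2: b2⊕b3⊕b6⊕b7⊕b10⊕b11⊕b14⊕b15 = 1⊕1⊕0⊕1⊕0⊕0⊕0⊕1 = 0
s4: b4⊕b5⊕b6⊕b7⊕b12⊕b13⊕b14⊕b15 = 1⊕1⊕0⊕1⊕0⊕0⊕0⊕1 = 0
s8: b8⊕b9⊕b10⊕b11⊕b12⊕b13⊕b14⊕b15 = 0⊕1⊕0⊕0⊕0⊕0⊕0⊕1 = 0
Syndrome (s8...s1) = 0000 → position 0 (no error).

0000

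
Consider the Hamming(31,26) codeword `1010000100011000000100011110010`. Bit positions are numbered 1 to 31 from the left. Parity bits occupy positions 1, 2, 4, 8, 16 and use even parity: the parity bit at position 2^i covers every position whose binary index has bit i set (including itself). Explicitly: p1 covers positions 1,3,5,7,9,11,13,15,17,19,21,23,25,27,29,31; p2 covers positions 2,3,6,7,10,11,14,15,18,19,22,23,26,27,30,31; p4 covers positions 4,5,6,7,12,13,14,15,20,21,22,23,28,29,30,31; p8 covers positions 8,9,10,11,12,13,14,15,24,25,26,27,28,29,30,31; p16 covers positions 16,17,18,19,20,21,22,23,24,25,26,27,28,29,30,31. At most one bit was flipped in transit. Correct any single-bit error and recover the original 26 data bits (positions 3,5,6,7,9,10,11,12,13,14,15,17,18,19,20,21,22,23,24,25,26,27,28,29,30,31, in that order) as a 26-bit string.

10000001100000100011110010

s1: b1⊕b3⊕b5⊕b7⊕b9⊕b11⊕b13⊕b15⊕b17⊕b19⊕b21⊕b23⊕b25⊕b27⊕b29⊕b31 = 1⊕1⊕0⊕0⊕0⊕0⊕1⊕0⊕0⊕0⊕0⊕0⊕1⊕1⊕0⊕0 = 1
s2: b2⊕b3⊕b6⊕b7⊕b10⊕b11⊕b14⊕b15⊕b18⊕b19⊕b22⊕b23⊕b26⊕b27⊕b30⊕b31 = 0⊕1⊕0⊕0⊕0⊕0⊕0⊕0⊕0⊕0⊕0⊕0⊕1⊕1⊕1⊕0 = 0
s4: b4⊕b5⊕b6⊕b7⊕b12⊕b13⊕b14⊕b15⊕b20⊕b21⊕b22⊕b23⊕b28⊕b29⊕b30⊕b31 = 0⊕0⊕0⊕0⊕1⊕1⊕0⊕0⊕1⊕0⊕0⊕0⊕0⊕0⊕1⊕0 = 0
s8: b8⊕b9⊕b10⊕b11⊕b12⊕b13⊕b14⊕b15⊕b24⊕b25⊕b26⊕b27⊕b28⊕b29⊕b30⊕b31 = 1⊕0⊕0⊕0⊕1⊕1⊕0⊕0⊕1⊕1⊕1⊕1⊕0⊕0⊕1⊕0 = 0
s16: b16⊕b17⊕b18⊕b19⊕b20⊕b21⊕b22⊕b23⊕b24⊕b25⊕b26⊕b27⊕b28⊕b29⊕b30⊕b31 = 0⊕0⊕0⊕0⊕1⊕0⊕0⊕0⊕1⊕1⊕1⊕1⊕0⊕0⊕1⊕0 = 0
Syndrome (s16...s1) = 00001 → position 1.
Flip bit 1: corrected codeword = 0010000100011000000100011110010
Data bits at positions 3,5,6,7,9,10,11,12,13,14,15,17,18,19,20,21,22,23,24,25,26,27,28,29,30,31: 10000001100000100011110010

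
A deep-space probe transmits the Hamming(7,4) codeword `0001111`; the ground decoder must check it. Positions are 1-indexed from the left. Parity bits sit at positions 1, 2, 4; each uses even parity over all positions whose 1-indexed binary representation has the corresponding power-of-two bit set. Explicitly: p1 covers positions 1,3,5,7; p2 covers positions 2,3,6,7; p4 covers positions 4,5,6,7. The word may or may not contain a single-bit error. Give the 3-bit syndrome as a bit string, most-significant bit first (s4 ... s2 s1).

000

s1: b1⊕b3⊕b5⊕b7 = 0⊕0⊕1⊕1 = 0
s2: b2⊕b3⊕b6⊕b7 = 0⊕0⊕1⊕1 = 0
s4: b4⊕b5⊕b6⊕b7 = 1⊕1⊕1⊕1 = 0
Syndrome (s4...s1) = 000 → position 0 (no error).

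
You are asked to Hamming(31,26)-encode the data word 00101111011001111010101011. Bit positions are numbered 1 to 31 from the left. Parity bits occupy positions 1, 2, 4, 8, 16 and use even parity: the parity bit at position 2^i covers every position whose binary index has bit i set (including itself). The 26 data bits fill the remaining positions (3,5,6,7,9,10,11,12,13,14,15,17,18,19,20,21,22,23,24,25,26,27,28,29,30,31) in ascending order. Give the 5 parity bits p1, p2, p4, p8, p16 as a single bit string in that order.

Place data bits at non-power-of-two positions: b3=0, b5=0, b6=1, b7=0, b9=1, b10=1, b11=1, b12=1, b13=0, b14=1, b15=1, b17=0, b18=0, b19=1, b20=1, b21=1, b22=1, b23=0, b24=1, b25=0, b26=1, b27=0, b28=1, b29=0, b30=1, b31=1.
p1 = XOR of data positions {3,5,7,9,11,13,15,17,19,21,23,25,27,29,31} = 0⊕0⊕0⊕1⊕1⊕0⊕1⊕0⊕1⊕1⊕0⊕0⊕0⊕0⊕1 = 0
p2 = XOR of data positions {3,6,7,10,11,14,15,18,19,22,23,26,27,30,31} = 0⊕1⊕0⊕1⊕1⊕1⊕1⊕0⊕1⊕1⊕0⊕1⊕0⊕1⊕1 = 0
p4 = XOR of data positions {5,6,7,12,13,14,15,20,21,22,23,28,29,30,31} = 0⊕1⊕0⊕1⊕0⊕1⊕1⊕1⊕1⊕1⊕0⊕1⊕0⊕1⊕1 = 0
p8 = XOR of data positions {9,10,11,12,13,14,15,24,25,26,27,28,29,30,31} = 1⊕1⊕1⊕1⊕0⊕1⊕1⊕1⊕0⊕1⊕0⊕1⊕0⊕1⊕1 = 1
p16 = XOR of data positions {17,18,19,20,21,22,23,24,25,26,27,28,29,30,31} = 0⊕0⊕1⊕1⊕1⊕1⊕0⊕1⊕0⊕1⊕0⊕1⊕0⊕1⊕1 = 1
Parity bits p1,p2,p4,p8,p16 = 00011

00011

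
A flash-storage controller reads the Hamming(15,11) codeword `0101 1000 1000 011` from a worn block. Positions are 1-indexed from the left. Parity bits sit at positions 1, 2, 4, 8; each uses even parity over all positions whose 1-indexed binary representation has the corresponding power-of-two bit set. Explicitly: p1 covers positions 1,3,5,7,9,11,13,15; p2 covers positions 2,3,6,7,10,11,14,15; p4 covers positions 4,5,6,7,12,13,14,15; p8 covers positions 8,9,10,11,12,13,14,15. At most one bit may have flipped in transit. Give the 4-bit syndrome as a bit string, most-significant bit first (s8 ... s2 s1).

s1: b1⊕b3⊕b5⊕b7⊕b9⊕b11⊕b13⊕b15 = 0⊕0⊕1⊕0⊕1⊕0⊕0⊕1 = 1
s2: b2⊕b3⊕b6⊕b7⊕b10⊕b11⊕b14⊕b15 = 1⊕0⊕0⊕0⊕0⊕0⊕1⊕1 = 1
s4: b4⊕b5⊕b6⊕b7⊕b12⊕b13⊕b14⊕b15 = 1⊕1⊕0⊕0⊕0⊕0⊕1⊕1 = 0
s8: b8⊕b9⊕b10⊕b11⊕b12⊕b13⊕b14⊕b15 = 0⊕1⊕0⊕0⊕0⊕0⊕1⊕1 = 1
Syndrome (s8...s1) = 1011 → position 11.

1011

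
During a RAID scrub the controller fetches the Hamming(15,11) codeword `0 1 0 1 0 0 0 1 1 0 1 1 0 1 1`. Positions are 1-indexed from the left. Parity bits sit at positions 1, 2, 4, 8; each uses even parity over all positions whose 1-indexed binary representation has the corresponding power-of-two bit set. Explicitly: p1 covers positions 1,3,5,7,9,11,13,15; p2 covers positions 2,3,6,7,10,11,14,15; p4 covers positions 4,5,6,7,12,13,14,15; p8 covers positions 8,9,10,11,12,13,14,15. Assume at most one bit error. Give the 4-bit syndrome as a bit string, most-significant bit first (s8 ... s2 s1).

0001

s1: b1⊕b3⊕b5⊕b7⊕b9⊕b11⊕b13⊕b15 = 0⊕0⊕0⊕0⊕1⊕1⊕0⊕1 = 1
s2: b2⊕b3⊕b6⊕b7⊕b10⊕b11⊕b14⊕b15 = 1⊕0⊕0⊕0⊕0⊕1⊕1⊕1 = 0
s4: b4⊕b5⊕b6⊕b7⊕b12⊕b13⊕b14⊕b15 = 1⊕0⊕0⊕0⊕1⊕0⊕1⊕1 = 0
s8: b8⊕b9⊕b10⊕b11⊕b12⊕b13⊕b14⊕b15 = 1⊕1⊕0⊕1⊕1⊕0⊕1⊕1 = 0
Syndrome (s8...s1) = 0001 → position 1.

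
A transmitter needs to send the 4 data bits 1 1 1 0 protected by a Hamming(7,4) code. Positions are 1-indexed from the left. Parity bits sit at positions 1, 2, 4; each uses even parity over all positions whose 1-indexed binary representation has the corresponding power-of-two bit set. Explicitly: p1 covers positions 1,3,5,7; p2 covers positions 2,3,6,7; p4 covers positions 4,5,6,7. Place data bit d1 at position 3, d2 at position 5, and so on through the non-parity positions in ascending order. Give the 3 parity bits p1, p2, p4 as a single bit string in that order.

Place data bits at non-power-of-two positions: b3=1, b5=1, b6=1, b7=0.
p1 = XOR of data positions {3,5,7} = 1⊕1⊕0 = 0
p2 = XOR of data positions {3,6,7} = 1⊕1⊕0 = 0
p4 = XOR of data positions {5,6,7} = 1⊕1⊕0 = 0
Parity bits p1,p2,p4 = 000

000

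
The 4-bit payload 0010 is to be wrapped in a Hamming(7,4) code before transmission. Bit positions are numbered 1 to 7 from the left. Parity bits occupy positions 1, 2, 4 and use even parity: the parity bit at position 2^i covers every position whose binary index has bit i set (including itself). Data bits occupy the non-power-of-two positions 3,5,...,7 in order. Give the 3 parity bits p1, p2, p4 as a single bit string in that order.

011

Place data bits at non-power-of-two positions: b3=0, b5=0, b6=1, b7=0.
p1 = XOR of data positions {3,5,7} = 0⊕0⊕0 = 0
p2 = XOR of data positions {3,6,7} = 0⊕1⊕0 = 1
p4 = XOR of data positions {5,6,7} = 0⊕1⊕0 = 1
Parity bits p1,p2,p4 = 011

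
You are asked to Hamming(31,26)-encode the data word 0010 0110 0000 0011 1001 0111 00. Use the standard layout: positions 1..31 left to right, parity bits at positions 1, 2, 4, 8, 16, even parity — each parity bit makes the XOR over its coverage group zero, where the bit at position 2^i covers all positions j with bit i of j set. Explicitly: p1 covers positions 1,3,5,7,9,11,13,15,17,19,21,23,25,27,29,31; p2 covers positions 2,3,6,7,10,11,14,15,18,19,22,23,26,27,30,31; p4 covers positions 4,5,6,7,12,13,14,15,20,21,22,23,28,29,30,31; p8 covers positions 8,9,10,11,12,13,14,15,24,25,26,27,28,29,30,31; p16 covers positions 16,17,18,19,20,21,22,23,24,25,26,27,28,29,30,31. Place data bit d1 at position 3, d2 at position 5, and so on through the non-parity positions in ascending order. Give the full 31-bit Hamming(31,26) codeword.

1100010001100001000111001011100

Place data bits at non-power-of-two positions: b3=0, b5=0, b6=1, b7=0, b9=0, b10=1, b11=1, b12=0, b13=0, b14=0, b15=0, b17=0, b18=0, b19=0, b20=1, b21=1, b22=1, b23=0, b24=0, b25=1, b26=0, b27=1, b28=1, b29=1, b30=0, b31=0.
p1 = XOR of data positions {3,5,7,9,11,13,15,17,19,21,23,25,27,29,31} = 0⊕0⊕0⊕0⊕1⊕0⊕0⊕0⊕0⊕1⊕0⊕1⊕1⊕1⊕0 = 1
p2 = XOR of data positions {3,6,7,10,11,14,15,18,19,22,23,26,27,30,31} = 0⊕1⊕0⊕1⊕1⊕0⊕0⊕0⊕0⊕1⊕0⊕0⊕1⊕0⊕0 = 1
p4 = XOR of data positions {5,6,7,12,13,14,15,20,21,22,23,28,29,30,31} = 0⊕1⊕0⊕0⊕0⊕0⊕0⊕1⊕1⊕1⊕0⊕1⊕1⊕0⊕0 = 0
p8 = XOR of data positions {9,10,11,12,13,14,15,24,25,26,27,28,29,30,31} = 0⊕1⊕1⊕0⊕0⊕0⊕0⊕0⊕1⊕0⊕1⊕1⊕1⊕0⊕0 = 0
p16 = XOR of data positions {17,18,19,20,21,22,23,24,25,26,27,28,29,30,31} = 0⊕0⊕0⊕1⊕1⊕1⊕0⊕0⊕1⊕0⊕1⊕1⊕1⊕0⊕0 = 1
Codeword b1..b31 = 1100010001100001000111001011100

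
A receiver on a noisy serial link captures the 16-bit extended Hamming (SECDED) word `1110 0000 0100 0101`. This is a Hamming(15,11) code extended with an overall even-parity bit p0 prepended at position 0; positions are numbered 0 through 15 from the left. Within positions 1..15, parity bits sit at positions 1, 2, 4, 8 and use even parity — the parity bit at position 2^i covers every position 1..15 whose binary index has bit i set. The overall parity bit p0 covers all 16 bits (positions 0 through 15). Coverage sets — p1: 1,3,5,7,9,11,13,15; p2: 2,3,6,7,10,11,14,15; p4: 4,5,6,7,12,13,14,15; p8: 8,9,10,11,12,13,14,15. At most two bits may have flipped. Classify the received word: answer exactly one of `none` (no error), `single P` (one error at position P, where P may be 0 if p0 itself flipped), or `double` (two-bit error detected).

s1: b1⊕b3⊕b5⊕b7⊕b9⊕b11⊕b13⊕b15 = 1⊕0⊕0⊕0⊕1⊕0⊕1⊕1 = 0
s2: b2⊕b3⊕b6⊕b7⊕b10⊕b11⊕b14⊕b15 = 1⊕0⊕0⊕0⊕0⊕0⊕0⊕1 = 0
s4: b4⊕b5⊕b6⊕b7⊕b12⊕b13⊕b14⊕b15 = 0⊕0⊕0⊕0⊕0⊕1⊕0⊕1 = 0
s8: b8⊕b9⊕b10⊕b11⊕b12⊕b13⊕b14⊕b15 = 0⊕1⊕0⊕0⊕0⊕1⊕0⊕1 = 1
Syndrome (s8...s1) = 1000 → position 8.
Overall parity (XOR of all 16 bits, including p0): 1⊕1⊕1⊕0⊕0⊕0⊕0⊕0⊕0⊕1⊕0⊕0⊕0⊕1⊕0⊕1 = 0
Overall=0, syndrome position=8 → double-bit error detected (uncorrectable).

double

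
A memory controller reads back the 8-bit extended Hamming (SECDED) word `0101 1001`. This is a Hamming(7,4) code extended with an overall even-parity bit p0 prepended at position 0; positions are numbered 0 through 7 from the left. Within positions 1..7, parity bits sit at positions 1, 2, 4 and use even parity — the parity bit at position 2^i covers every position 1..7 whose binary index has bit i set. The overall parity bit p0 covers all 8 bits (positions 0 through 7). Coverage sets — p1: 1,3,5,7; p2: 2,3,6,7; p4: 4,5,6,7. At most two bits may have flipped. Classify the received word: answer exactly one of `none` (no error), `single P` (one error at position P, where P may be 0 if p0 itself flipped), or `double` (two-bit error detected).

s1: b1⊕b3⊕b5⊕b7 = 1⊕1⊕0⊕1 = 1
s2: b2⊕b3⊕b6⊕b7 = 0⊕1⊕0⊕1 = 0
s4: b4⊕b5⊕b6⊕b7 = 1⊕0⊕0⊕1 = 0
Syndrome (s4...s1) = 001 → position 1.
Overall parity (XOR of all 8 bits, including p0): 0⊕1⊕0⊕1⊕1⊕0⊕0⊕1 = 0
Overall=0, syndrome position=1 → double-bit error detected (uncorrectable).

double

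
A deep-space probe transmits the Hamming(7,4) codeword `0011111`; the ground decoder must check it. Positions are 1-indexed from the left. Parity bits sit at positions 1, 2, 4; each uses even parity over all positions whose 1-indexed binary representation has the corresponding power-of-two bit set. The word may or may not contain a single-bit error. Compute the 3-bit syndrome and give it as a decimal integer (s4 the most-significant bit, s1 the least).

3

s1: b1⊕b3⊕b5⊕b7 = 0⊕1⊕1⊕1 = 1
s2: b2⊕b3⊕b6⊕b7 = 0⊕1⊕1⊕1 = 1
s4: b4⊕b5⊕b6⊕b7 = 1⊕1⊕1⊕1 = 0
Syndrome (s4...s1) = 011 → position 3.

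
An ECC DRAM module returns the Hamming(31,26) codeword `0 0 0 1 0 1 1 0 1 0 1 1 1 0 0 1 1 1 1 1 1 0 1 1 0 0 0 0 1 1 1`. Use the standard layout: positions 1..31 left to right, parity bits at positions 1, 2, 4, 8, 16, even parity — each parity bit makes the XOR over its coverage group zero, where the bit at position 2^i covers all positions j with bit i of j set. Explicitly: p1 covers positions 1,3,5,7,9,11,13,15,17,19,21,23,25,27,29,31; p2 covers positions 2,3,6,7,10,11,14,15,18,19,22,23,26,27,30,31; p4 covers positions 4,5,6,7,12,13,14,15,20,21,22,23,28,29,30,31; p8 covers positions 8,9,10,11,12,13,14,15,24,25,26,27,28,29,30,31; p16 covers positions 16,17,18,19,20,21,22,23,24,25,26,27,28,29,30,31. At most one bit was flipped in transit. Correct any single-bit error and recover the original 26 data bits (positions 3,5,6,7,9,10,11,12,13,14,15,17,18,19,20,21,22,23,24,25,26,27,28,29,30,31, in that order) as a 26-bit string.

s1: b1⊕b3⊕b5⊕b7⊕b9⊕b11⊕b13⊕b15⊕b17⊕b19⊕b21⊕b23⊕b25⊕b27⊕b29⊕b31 = 0⊕0⊕0⊕1⊕1⊕1⊕1⊕0⊕1⊕1⊕1⊕1⊕0⊕0⊕1⊕1 = 0
s2: b2⊕b3⊕b6⊕b7⊕b10⊕b11⊕b14⊕b15⊕b18⊕b19⊕b22⊕b23⊕b26⊕b27⊕b30⊕b31 = 0⊕0⊕1⊕1⊕0⊕1⊕0⊕0⊕1⊕1⊕0⊕1⊕0⊕0⊕1⊕1 = 0
s4: b4⊕b5⊕b6⊕b7⊕b12⊕b13⊕b14⊕b15⊕b20⊕b21⊕b22⊕b23⊕b28⊕b29⊕b30⊕b31 = 1⊕0⊕1⊕1⊕1⊕1⊕0⊕0⊕1⊕1⊕0⊕1⊕0⊕1⊕1⊕1 = 1
s8: b8⊕b9⊕b10⊕b11⊕b12⊕b13⊕b14⊕b15⊕b24⊕b25⊕b26⊕b27⊕b28⊕b29⊕b30⊕b31 = 0⊕1⊕0⊕1⊕1⊕1⊕0⊕0⊕1⊕0⊕0⊕0⊕0⊕1⊕1⊕1 = 0
s16: b16⊕b17⊕b18⊕b19⊕b20⊕b21⊕b22⊕b23⊕b24⊕b25⊕b26⊕b27⊕b28⊕b29⊕b30⊕b31 = 1⊕1⊕1⊕1⊕1⊕1⊕0⊕1⊕1⊕0⊕0⊕0⊕0⊕1⊕1⊕1 = 1
Syndrome (s16...s1) = 10100 → position 20.
Flip bit 20: corrected codeword = 0001011010111001111010110000111
Data bits at positions 3,5,6,7,9,10,11,12,13,14,15,17,18,19,20,21,22,23,24,25,26,27,28,29,30,31: 00111011100111010110000111

00111011100111010110000111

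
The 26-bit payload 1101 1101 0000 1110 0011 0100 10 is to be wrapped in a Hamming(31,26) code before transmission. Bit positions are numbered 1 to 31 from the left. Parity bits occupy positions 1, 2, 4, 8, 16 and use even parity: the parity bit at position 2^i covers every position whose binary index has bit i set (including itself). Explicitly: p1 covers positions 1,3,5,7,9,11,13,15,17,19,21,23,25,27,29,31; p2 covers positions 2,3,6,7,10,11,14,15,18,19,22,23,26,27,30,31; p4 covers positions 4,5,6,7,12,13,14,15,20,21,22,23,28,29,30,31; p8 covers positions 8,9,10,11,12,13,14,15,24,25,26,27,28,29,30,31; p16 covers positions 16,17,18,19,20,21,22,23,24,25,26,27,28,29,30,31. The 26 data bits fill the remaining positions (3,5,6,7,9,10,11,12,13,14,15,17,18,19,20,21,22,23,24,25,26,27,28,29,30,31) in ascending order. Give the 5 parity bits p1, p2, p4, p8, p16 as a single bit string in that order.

11111

Place data bits at non-power-of-two positions: b3=1, b5=1, b6=0, b7=1, b9=1, b10=1, b11=0, b12=1, b13=0, b14=0, b15=0, b17=0, b18=1, b19=1, b20=1, b21=0, b22=0, b23=0, b24=1, b25=1, b26=0, b27=1, b28=0, b29=0, b30=1, b31=0.
p1 = XOR of data positions {3,5,7,9,11,13,15,17,19,21,23,25,27,29,31} = 1⊕1⊕1⊕1⊕0⊕0⊕0⊕0⊕1⊕0⊕0⊕1⊕1⊕0⊕0 = 1
p2 = XOR of data positions {3,6,7,10,11,14,15,18,19,22,23,26,27,30,31} = 1⊕0⊕1⊕1⊕0⊕0⊕0⊕1⊕1⊕0⊕0⊕0⊕1⊕1⊕0 = 1
p4 = XOR of data positions {5,6,7,12,13,14,15,20,21,22,23,28,29,30,31} = 1⊕0⊕1⊕1⊕0⊕0⊕0⊕1⊕0⊕0⊕0⊕0⊕0⊕1⊕0 = 1
p8 = XOR of data positions {9,10,11,12,13,14,15,24,25,26,27,28,29,30,31} = 1⊕1⊕0⊕1⊕0⊕0⊕0⊕1⊕1⊕0⊕1⊕0⊕0⊕1⊕0 = 1
p16 = XOR of data positions {17,18,19,20,21,22,23,24,25,26,27,28,29,30,31} = 0⊕1⊕1⊕1⊕0⊕0⊕0⊕1⊕1⊕0⊕1⊕0⊕0⊕1⊕0 = 1
Parity bits p1,p2,p4,p8,p16 = 11111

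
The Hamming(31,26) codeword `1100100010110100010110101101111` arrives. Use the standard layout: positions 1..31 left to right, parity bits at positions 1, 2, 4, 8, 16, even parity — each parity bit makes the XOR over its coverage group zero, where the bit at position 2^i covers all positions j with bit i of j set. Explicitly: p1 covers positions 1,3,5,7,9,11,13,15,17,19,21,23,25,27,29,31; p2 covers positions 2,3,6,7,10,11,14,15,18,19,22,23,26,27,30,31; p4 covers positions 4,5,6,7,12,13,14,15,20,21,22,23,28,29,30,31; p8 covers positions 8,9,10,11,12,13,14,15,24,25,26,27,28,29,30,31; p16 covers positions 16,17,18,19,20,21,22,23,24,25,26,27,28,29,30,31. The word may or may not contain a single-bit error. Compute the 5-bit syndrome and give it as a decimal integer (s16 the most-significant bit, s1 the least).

s1: b1⊕b3⊕b5⊕b7⊕b9⊕b11⊕b13⊕b15⊕b17⊕b19⊕b21⊕b23⊕b25⊕b27⊕b29⊕b31 = 1⊕0⊕1⊕0⊕1⊕1⊕0⊕0⊕0⊕0⊕1⊕1⊕1⊕0⊕1⊕1 = 1
s2: b2⊕b3⊕b6⊕b7⊕b10⊕b11⊕b14⊕b15⊕b18⊕b19⊕b22⊕b23⊕b26⊕b27⊕b30⊕b31 = 1⊕0⊕0⊕0⊕0⊕1⊕1⊕0⊕1⊕0⊕0⊕1⊕1⊕0⊕1⊕1 = 0
s4: b4⊕b5⊕b6⊕b7⊕b12⊕b13⊕b14⊕b15⊕b20⊕b21⊕b22⊕b23⊕b28⊕b29⊕b30⊕b31 = 0⊕1⊕0⊕0⊕1⊕0⊕1⊕0⊕1⊕1⊕0⊕1⊕1⊕1⊕1⊕1 = 0
s8: b8⊕b9⊕b10⊕b11⊕b12⊕b13⊕b14⊕b15⊕b24⊕b25⊕b26⊕b27⊕b28⊕b29⊕b30⊕b31 = 0⊕1⊕0⊕1⊕1⊕0⊕1⊕0⊕0⊕1⊕1⊕0⊕1⊕1⊕1⊕1 = 0
s16: b16⊕b17⊕b18⊕b19⊕b20⊕b21⊕b22⊕b23⊕b24⊕b25⊕b26⊕b27⊕b28⊕b29⊕b30⊕b31 = 0⊕0⊕1⊕0⊕1⊕1⊕0⊕1⊕0⊕1⊕1⊕0⊕1⊕1⊕1⊕1 = 0
Syndrome (s16...s1) = 00001 → position 1.

1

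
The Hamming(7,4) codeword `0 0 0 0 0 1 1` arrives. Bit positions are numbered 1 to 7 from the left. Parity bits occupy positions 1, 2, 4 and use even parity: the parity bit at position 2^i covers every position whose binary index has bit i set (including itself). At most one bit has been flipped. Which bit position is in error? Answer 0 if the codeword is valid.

1

s1: b1⊕b3⊕b5⊕b7 = 0⊕0⊕0⊕1 = 1
s2: b2⊕b3⊕b6⊕b7 = 0⊕0⊕1⊕1 = 0
s4: b4⊕b5⊕b6⊕b7 = 0⊕0⊕1⊕1 = 0
Syndrome (s4...s1) = 001 → position 1.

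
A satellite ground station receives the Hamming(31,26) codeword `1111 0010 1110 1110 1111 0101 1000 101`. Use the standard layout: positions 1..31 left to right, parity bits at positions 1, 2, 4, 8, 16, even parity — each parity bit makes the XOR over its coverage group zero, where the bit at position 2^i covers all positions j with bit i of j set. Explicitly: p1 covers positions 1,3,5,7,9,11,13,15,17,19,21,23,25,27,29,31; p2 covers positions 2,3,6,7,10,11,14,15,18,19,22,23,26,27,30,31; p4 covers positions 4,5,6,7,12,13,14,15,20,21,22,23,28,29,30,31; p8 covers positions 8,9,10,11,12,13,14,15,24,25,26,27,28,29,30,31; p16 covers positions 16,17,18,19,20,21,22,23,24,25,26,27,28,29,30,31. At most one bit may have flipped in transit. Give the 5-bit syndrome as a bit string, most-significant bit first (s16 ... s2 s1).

s1: b1⊕b3⊕b5⊕b7⊕b9⊕b11⊕b13⊕b15⊕b17⊕b19⊕b21⊕b23⊕b25⊕b27⊕b29⊕b31 = 1⊕1⊕0⊕1⊕1⊕1⊕1⊕1⊕1⊕1⊕0⊕0⊕1⊕0⊕1⊕1 = 0
s2: b2⊕b3⊕b6⊕b7⊕b10⊕b11⊕b14⊕b15⊕b18⊕b19⊕b22⊕b23⊕b26⊕b27⊕b30⊕b31 = 1⊕1⊕0⊕1⊕1⊕1⊕1⊕1⊕1⊕1⊕1⊕0⊕0⊕0⊕0⊕1 = 1
s4: b4⊕b5⊕b6⊕b7⊕b12⊕b13⊕b14⊕b15⊕b20⊕b21⊕b22⊕b23⊕b28⊕b29⊕b30⊕b31 = 1⊕0⊕0⊕1⊕0⊕1⊕1⊕1⊕1⊕0⊕1⊕0⊕0⊕1⊕0⊕1 = 1
s8: b8⊕b9⊕b10⊕b11⊕b12⊕b13⊕b14⊕b15⊕b24⊕b25⊕b26⊕b27⊕b28⊕b29⊕b30⊕b31 = 0⊕1⊕1⊕1⊕0⊕1⊕1⊕1⊕1⊕1⊕0⊕0⊕0⊕1⊕0⊕1 = 0
s16: b16⊕b17⊕b18⊕b19⊕b20⊕b21⊕b22⊕b23⊕b24⊕b25⊕b26⊕b27⊕b28⊕b29⊕b30⊕b31 = 0⊕1⊕1⊕1⊕1⊕0⊕1⊕0⊕1⊕1⊕0⊕0⊕0⊕1⊕0⊕1 = 1
Syndrome (s16...s1) = 10110 → position 22.

10110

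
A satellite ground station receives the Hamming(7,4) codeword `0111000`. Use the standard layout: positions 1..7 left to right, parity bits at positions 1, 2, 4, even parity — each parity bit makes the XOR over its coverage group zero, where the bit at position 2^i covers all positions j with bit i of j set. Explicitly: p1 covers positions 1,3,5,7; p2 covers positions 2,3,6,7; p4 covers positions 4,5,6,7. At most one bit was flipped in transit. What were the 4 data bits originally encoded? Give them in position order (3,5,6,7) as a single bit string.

s1: b1⊕b3⊕b5⊕b7 = 0⊕1⊕0⊕0 = 1
s2: b2⊕b3⊕b6⊕b7 = 1⊕1⊕0⊕0 = 0
s4: b4⊕b5⊕b6⊕b7 = 1⊕0⊕0⊕0 = 1
Syndrome (s4...s1) = 101 → position 5.
Flip bit 5: corrected codeword = 0111100
Data bits at positions 3,5,6,7: 1100

1100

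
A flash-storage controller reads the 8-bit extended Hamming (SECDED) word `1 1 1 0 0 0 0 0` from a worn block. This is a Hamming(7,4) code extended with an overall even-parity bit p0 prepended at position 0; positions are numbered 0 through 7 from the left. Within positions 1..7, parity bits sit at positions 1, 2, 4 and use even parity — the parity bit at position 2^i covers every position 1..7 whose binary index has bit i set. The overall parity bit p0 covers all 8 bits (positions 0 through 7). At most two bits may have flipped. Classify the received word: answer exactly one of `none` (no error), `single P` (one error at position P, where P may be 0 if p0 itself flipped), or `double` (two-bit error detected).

s1: b1⊕b3⊕b5⊕b7 = 1⊕0⊕0⊕0 = 1
s2: b2⊕b3⊕b6⊕b7 = 1⊕0⊕0⊕0 = 1
s4: b4⊕b5⊕b6⊕b7 = 0⊕0⊕0⊕0 = 0
Syndrome (s4...s1) = 011 → position 3.
Overall parity (XOR of all 8 bits, including p0): 1⊕1⊕1⊕0⊕0⊕0⊕0⊕0 = 1
Overall=1, syndrome position=3 → single-bit error at position 3.

single 3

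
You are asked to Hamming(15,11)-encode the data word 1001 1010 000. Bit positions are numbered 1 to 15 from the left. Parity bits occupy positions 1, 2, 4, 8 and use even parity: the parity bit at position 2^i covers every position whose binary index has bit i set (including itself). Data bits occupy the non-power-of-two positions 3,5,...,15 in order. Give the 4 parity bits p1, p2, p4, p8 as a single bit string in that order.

0110

Place data bits at non-power-of-two positions: b3=1, b5=0, b6=0, b7=1, b9=1, b10=0, b11=1, b12=0, b13=0, b14=0, b15=0.
p1 = XOR of data positions {3,5,7,9,11,13,15} = 1⊕0⊕1⊕1⊕1⊕0⊕0 = 0
p2 = XOR of data positions {3,6,7,10,11,14,15} = 1⊕0⊕1⊕0⊕1⊕0⊕0 = 1
p4 = XOR of data positions {5,6,7,12,13,14,15} = 0⊕0⊕1⊕0⊕0⊕0⊕0 = 1
p8 = XOR of data positions {9,10,11,12,13,14,15} = 1⊕0⊕1⊕0⊕0⊕0⊕0 = 0
Parity bits p1,p2,p4,p8 = 0110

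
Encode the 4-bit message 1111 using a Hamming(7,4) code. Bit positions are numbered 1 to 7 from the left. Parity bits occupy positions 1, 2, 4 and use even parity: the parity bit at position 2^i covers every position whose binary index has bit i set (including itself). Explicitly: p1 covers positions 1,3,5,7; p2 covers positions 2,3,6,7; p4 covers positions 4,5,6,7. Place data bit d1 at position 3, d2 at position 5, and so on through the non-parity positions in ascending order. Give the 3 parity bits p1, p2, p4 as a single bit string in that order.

Place data bits at non-power-of-two positions: b3=1, b5=1, b6=1, b7=1.
p1 = XOR of data positions {3,5,7} = 1⊕1⊕1 = 1
p2 = XOR of data positions {3,6,7} = 1⊕1⊕1 = 1
p4 = XOR of data positions {5,6,7} = 1⊕1⊕1 = 1
Parity bits p1,p2,p4 = 111

111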